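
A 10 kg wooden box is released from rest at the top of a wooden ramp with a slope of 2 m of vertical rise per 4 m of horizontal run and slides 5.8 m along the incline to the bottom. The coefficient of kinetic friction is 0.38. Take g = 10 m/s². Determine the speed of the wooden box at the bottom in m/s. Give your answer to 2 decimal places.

The weight component along the incline is mg sin 26.57° = 44.721 N and the normal force is N = mg cos 26.57° = 89.443 N.
Friction up the slope is f = μN = 0.38 × 89.443 = 33.988 N, so the net downslope force is 44.721 − 33.988 = 10.733 N and a = 10.733 / 10 = 1.0733 m/s².
Starting from rest over a distance of 5.8 m, v² = 2aL = 2 × 1.0733 × 5.8 = 12.4503, so v = 3.5285 m/s.

3.53 m/s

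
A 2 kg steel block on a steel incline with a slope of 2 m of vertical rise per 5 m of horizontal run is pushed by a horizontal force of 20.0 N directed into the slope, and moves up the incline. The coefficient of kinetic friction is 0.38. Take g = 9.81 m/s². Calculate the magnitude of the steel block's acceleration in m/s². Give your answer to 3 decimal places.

The horizontal push has components F cos 21.80° = 20.0 × 0.9285 = 18.570 N up the incline and F sin 21.80° = 20.0 × 0.3714 = 7.428 N pressing into the surface.
The normal force is therefore N = mg cos 21.80° + F sin 21.80° = 18.217 + 7.428 = 25.645 N, and kinetic friction down the slope is μN = 0.38 × 25.645 = 9.745 N.
Along the incline: F cos 21.80° − mg sin 21.80° − μN = ma, so 18.570 − 7.287 − 9.745 = 2 a, giving a = 0.7690 m/s².

0.769 m/s²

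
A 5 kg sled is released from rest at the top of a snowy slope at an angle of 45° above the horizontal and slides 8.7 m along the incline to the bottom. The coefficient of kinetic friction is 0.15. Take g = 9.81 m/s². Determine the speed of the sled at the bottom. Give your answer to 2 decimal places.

10.13 m/s

The weight component along the incline is mg sin 45° = 34.684 N and the normal force is N = mg cos 45° = 34.684 N.
Friction up the slope is f = μN = 0.15 × 34.684 = 5.203 N, so the net downslope force is 34.684 − 5.203 = 29.481 N and a = 29.481 / 5 = 5.8962 m/s².
Starting from rest over a distance of 8.7 m, v² = 2aL = 2 × 5.8962 × 8.7 = 102.5939, so v = 10.1289 m/s.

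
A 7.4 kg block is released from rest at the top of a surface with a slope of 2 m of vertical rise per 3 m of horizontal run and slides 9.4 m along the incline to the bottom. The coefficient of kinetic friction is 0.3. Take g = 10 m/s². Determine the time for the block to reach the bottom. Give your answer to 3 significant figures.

The weight component along the incline is mg sin 33.69° = 41.048 N and the normal force is N = mg cos 33.69° = 61.572 N.
Friction up the slope is f = μN = 0.3 × 61.572 = 18.472 N, so the net downslope force is 41.048 − 18.472 = 22.576 N and a = 22.576 / 7.4 = 3.0508 m/s².
Starting from rest, L = ½at², so t = √(2L/a) = √(2 × 9.4 / 3.0508) = 2.4824 s.

2.48 s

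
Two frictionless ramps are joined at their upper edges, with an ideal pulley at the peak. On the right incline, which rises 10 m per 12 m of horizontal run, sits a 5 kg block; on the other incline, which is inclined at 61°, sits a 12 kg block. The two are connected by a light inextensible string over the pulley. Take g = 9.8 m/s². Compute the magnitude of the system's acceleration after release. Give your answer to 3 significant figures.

4.21 m/s²

Resolve each weight along its own incline: the 5 kg mass has component 5 × 9.8 × sin 39.81° = 31.369 N down its slope, and the 12 kg mass has 12 × 9.8 × sin 61° = 102.855 N down its slope.
The 12 kg side's 102.855 N exceeds the other side's 31.369 N, so that mass slides down and the 5 kg mass slides up. Taking that direction as positive, Newton's second law for the whole system gives 102.855 − 31.369 = (5 + 12) a, so a = 71.486 / 17 = 4.2051 m/s².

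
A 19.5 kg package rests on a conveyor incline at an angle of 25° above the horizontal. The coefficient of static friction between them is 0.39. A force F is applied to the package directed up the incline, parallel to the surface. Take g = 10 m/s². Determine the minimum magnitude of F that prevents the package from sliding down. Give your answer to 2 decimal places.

13.49 N

The normal force is N = mg cos 25° = 176.730 N. With F at its minimum the package is on the verge of sliding down, so static friction is at its maximum μ_s N = 0.39 × 176.730 = 68.925 N and acts up the slope.
Equilibrium along the incline: F + μ_s N = mg sin 25°, so F = 82.411 − 68.925 = 13.486 N.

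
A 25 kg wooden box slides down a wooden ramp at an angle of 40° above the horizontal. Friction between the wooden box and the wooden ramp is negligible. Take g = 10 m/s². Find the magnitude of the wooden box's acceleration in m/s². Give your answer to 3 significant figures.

Resolving the weight along the incline: the component pulling the wooden box down the slope is mg sin 40° = 25 × 10 × 0.6428 = 160.700 N, and the normal force is N = mg cos 40° = 25 × 10 × 0.7660 = 191.500 N.
With no friction the net force along the incline is 160.700 N, so a = g sin 40° = 160.700 / 25 = 6.4280 m/s².

6.43 m/s²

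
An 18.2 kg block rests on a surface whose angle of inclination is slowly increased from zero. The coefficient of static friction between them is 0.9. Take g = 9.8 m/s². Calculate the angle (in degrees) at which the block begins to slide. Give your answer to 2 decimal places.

41.99°

At the threshold of sliding, static friction is at its maximum μ_s N and exactly balances the weight component along the incline: mg sin θ = μ_s mg cos θ.
Hence tan θ = μ_s = 0.9, so θ = arctan(0.9) = 41.9872°.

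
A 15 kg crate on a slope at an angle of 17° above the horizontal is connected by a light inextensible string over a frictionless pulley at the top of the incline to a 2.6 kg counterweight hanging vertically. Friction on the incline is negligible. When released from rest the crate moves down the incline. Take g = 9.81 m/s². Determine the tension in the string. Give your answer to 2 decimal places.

28.09 N

For the crate on the incline: the weight component along the slope is m₁g sin 17° = 15 × 9.81 × 0.2924 = 43.027 N and the normal force is N = m₁g cos 17° = 140.720 N.
Newton's second law for the crate (down-slope positive): 43.027 − T = 15 a. For the hanging counterweight (upward positive): T − 2.6 × 9.81 = 2.6 a.
Adding the two equations eliminates T: 17.521 = 17.6 a, so a = 0.9955 m/s².
Then from the hanging counterweight's equation, T = 2.6 × (9.81 + 0.9955) = 28.094 N.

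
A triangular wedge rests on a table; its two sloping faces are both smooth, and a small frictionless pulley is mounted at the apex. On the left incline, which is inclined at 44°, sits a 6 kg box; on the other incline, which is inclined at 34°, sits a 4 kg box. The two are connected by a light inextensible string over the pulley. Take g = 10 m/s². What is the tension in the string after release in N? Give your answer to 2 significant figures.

Resolve each weight along its own incline: the 6 kg mass has component 6 × 10 × sin 44° = 41.680 N down its slope, and the 4 kg mass has 4 × 10 × sin 34° = 22.368 N down its slope.
The 6 kg side's 41.680 N exceeds the other side's 22.368 N, so that mass slides down and the 4 kg mass slides up. Taking that direction as positive, Newton's second law for the whole system gives 41.680 − 22.368 = (6 + 4) a, so a = 19.312 / 10 = 1.9312 m/s².
For the 4 kg mass (up-slope positive): T − 22.368 = 4 × 1.9312, so T = 30.093 N.

30 N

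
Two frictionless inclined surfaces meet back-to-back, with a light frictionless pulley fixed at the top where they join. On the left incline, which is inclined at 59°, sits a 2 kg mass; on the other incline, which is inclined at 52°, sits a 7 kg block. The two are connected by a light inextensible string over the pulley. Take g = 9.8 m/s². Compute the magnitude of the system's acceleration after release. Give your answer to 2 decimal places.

Resolve each weight along its own incline: the 2 kg mass has component 2 × 9.8 × sin 59° = 16.800 N down its slope, and the 7 kg mass has 7 × 9.8 × sin 52° = 54.058 N down its slope.
The 7 kg side's 54.058 N exceeds the other side's 16.800 N, so that mass slides down and the 2 kg mass slides up. Taking that direction as positive, Newton's second law for the whole system gives 54.058 − 16.800 = (2 + 7) a, so a = 37.258 / 9 = 4.1398 m/s².

4.14 m/s²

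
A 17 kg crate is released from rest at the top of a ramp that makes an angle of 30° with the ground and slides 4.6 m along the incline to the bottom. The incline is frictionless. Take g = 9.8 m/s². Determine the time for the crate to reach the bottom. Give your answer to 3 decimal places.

1.370 s

The weight component along the incline is mg sin 30° = 83.300 N and the normal force is N = mg cos 30° = 144.280 N.
With no friction, a = g sin 30° = 4.9000 m/s².
Starting from rest, L = ½at², so t = √(2L/a) = √(2 × 4.6 / 4.9000) = 1.3702 s.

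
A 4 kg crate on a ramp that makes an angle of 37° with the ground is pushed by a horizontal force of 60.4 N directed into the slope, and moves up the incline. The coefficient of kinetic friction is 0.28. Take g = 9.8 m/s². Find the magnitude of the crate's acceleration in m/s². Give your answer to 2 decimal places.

The horizontal push has components F cos 37° = 60.4 × 0.7986 = 48.235 N up the incline and F sin 37° = 60.4 × 0.6018 = 36.349 N pressing into the surface.
The normal force is therefore N = mg cos 37° + F sin 37° = 31.305 + 36.349 = 67.654 N, and kinetic friction down the slope is μN = 0.28 × 67.654 = 18.943 N.
Along the incline: F cos 37° − mg sin 37° − μN = ma, so 48.235 − 23.591 − 18.943 = 4 a, giving a = 1.4252 m/s².

1.43 m/s²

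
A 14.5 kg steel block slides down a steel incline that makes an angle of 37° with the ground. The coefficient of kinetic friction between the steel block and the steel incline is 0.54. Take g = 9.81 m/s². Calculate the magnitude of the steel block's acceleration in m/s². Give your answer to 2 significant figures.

1.7 m/s²

Resolving the weight along the incline: the component pulling the steel block down the slope is mg sin 37° = 14.5 × 9.81 × 0.6018 = 85.603 N, and the normal force is N = mg cos 37° = 14.5 × 9.81 × 0.7986 = 113.597 N.
Kinetic friction acts up the slope with magnitude f = μN = 0.54 × 113.597 = 61.342 N.
Net force along the incline is 85.603 − 61.342 = 24.261 N, so a = 24.261 / 14.5 = 1.6732 m/s².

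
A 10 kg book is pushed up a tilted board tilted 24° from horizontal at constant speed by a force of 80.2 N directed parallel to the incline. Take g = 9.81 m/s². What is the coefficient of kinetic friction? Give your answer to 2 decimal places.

At constant speed ΣF = 0 along the incline. The applied 80.2 N acts up the slope; the weight component mg sin 24° = 39.901 N and kinetic friction μN both act down the slope.
So 80.2 = 39.901 + μ × 89.619, giving μ = (80.2 − 39.901) / 89.619 = 0.4497.

0.45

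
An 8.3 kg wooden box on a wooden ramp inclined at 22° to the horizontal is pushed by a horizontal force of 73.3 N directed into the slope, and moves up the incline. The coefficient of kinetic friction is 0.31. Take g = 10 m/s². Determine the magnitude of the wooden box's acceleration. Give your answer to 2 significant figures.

0.54 m/s²

The horizontal push has components F cos 22° = 73.3 × 0.9272 = 67.964 N up the incline and F sin 22° = 73.3 × 0.3746 = 27.458 N pressing into the surface.
The normal force is therefore N = mg cos 22° + F sin 22° = 76.958 + 27.458 = 104.416 N, and kinetic friction down the slope is μN = 0.31 × 104.416 = 32.369 N.
Along the incline: F cos 22° − mg sin 22° − μN = ma, so 67.964 − 31.092 − 32.369 = 8.3 a, giving a = 0.5425 m/s².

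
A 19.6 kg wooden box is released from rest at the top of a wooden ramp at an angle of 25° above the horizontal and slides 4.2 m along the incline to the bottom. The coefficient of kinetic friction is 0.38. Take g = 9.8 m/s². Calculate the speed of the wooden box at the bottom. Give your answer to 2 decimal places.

2.54 m/s

The weight component along the incline is mg sin 25° = 81.177 N and the normal force is N = mg cos 25° = 174.084 N.
Friction up the slope is f = μN = 0.38 × 174.084 = 66.152 N, so the net downslope force is 81.177 − 66.152 = 15.025 N and a = 15.025 / 19.6 = 0.7666 m/s².
Starting from rest over a distance of 4.2 m, v² = 2aL = 2 × 0.7666 × 4.2 = 6.4394, so v = 2.5376 m/s.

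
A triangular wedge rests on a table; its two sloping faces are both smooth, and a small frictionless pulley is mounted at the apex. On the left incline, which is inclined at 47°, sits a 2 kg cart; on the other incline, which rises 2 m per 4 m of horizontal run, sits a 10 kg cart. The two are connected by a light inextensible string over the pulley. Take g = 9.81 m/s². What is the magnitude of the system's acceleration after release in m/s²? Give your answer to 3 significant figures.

2.46 m/s²

Resolve each weight along its own incline: the 2 kg mass has component 2 × 9.81 × sin 47° = 14.349 N down its slope, and the 10 kg mass has 10 × 9.81 × sin 26.57° = 43.872 N down its slope.
The 10 kg side's 43.872 N exceeds the other side's 14.349 N, so that mass slides down and the 2 kg mass slides up. Taking that direction as positive, Newton's second law for the whole system gives 43.872 − 14.349 = (2 + 10) a, so a = 29.523 / 12 = 2.4602 m/s².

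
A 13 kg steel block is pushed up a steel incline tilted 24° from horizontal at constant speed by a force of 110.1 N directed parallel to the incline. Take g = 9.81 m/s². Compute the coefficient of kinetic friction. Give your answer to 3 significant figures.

At constant speed ΣF = 0 along the incline. The applied 110.1 N acts up the slope; the weight component mg sin 24° = 51.871 N and kinetic friction μN both act down the slope.
So 110.1 = 51.871 + μ × 116.504, giving μ = (110.1 − 51.871) / 116.504 = 0.4998.

0.500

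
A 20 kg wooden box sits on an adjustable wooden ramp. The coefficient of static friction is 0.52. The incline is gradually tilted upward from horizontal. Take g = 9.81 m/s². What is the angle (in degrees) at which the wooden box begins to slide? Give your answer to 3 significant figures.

At the threshold of sliding, static friction is at its maximum μ_s N and exactly balances the weight component along the incline: mg sin θ = μ_s mg cos θ.
Hence tan θ = μ_s = 0.52, so θ = arctan(0.52) = 27.4744°.

27.5°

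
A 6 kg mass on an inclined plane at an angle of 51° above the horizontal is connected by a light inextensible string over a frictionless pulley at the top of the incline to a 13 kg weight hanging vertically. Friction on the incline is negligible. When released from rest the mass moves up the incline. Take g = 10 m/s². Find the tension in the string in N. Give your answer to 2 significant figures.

For the mass on the incline: the weight component along the slope is m₁g sin 51° = 6 × 10 × 0.7771 = 46.626 N and the normal force is N = m₁g cos 51° = 37.759 N.
Newton's second law for the mass (up-slope positive): T − 46.626 = 6 a. For the hanging weight (downward positive): 13 × 10 − T = 13 a.
Adding the two equations eliminates T: 83.374 = 19 a, so a = 4.3881 m/s².
Then from the hanging weight's equation, T = 13 × (10 − 4.3881) = 72.955 N.

73 N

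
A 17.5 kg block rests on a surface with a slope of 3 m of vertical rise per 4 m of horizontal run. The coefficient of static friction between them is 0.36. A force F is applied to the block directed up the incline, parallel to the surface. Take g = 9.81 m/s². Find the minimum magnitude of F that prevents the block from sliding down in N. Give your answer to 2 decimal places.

53.56 N

The normal force is N = mg cos 36.87° = 137.340 N. With F at its minimum the block is on the verge of sliding down, so static friction is at its maximum μ_s N = 0.36 × 137.340 = 49.442 N and acts up the slope.
Equilibrium along the incline: F + μ_s N = mg sin 36.87°, so F = 103.005 − 49.442 = 53.563 N.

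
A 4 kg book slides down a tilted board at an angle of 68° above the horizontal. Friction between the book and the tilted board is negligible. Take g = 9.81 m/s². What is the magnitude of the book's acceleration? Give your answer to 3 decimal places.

9.096 m/s²

Resolving the weight along the incline: the component pulling the book down the slope is mg sin 68° = 4 × 9.81 × 0.9272 = 36.383 N, and the normal force is N = mg cos 68° = 4 × 9.81 × 0.3746 = 14.699 N.
With no friction the net force along the incline is 36.383 N, so a = g sin 68° = 36.383 / 4 = 9.0958 m/s².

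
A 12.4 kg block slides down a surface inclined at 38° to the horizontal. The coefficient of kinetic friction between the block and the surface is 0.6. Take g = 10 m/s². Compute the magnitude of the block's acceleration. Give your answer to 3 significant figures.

Resolving the weight along the incline: the component pulling the block down the slope is mg sin 38° = 12.4 × 10 × 0.6157 = 76.347 N, and the normal force is N = mg cos 38° = 12.4 × 10 × 0.7880 = 97.712 N.
Kinetic friction acts up the slope with magnitude f = μN = 0.6 × 97.712 = 58.627 N.
Net force along the incline is 76.347 − 58.627 = 17.720 N, so a = 17.720 / 12.4 = 1.4290 m/s².

1.43 m/s²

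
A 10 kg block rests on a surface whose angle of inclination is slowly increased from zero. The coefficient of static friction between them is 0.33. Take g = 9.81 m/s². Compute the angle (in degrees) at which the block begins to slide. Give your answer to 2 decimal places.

18.26°

At the threshold of sliding, static friction is at its maximum μ_s N and exactly balances the weight component along the incline: mg sin θ = μ_s mg cos θ.
Hence tan θ = μ_s = 0.33, so θ = arctan(0.33) = 18.2629°.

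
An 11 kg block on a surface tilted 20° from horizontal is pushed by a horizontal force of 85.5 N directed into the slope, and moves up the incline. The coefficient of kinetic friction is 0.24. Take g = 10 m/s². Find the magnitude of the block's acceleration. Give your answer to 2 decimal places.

The horizontal push has components F cos 20° = 85.5 × 0.9397 = 80.344 N up the incline and F sin 20° = 85.5 × 0.3420 = 29.241 N pressing into the surface.
The normal force is therefore N = mg cos 20° + F sin 20° = 103.367 + 29.241 = 132.608 N, and kinetic friction down the slope is μN = 0.24 × 132.608 = 31.826 N.
Along the incline: F cos 20° − mg sin 20° − μN = ma, so 80.344 − 37.620 − 31.826 = 11 a, giving a = 0.9907 m/s².

0.99 m/s²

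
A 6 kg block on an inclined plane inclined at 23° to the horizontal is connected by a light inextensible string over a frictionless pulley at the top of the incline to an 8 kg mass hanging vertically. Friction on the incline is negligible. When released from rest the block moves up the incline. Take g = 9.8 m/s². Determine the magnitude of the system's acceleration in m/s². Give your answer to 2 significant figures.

4.0 m/s²

For the block on the incline: the weight component along the slope is m₁g sin 23° = 6 × 9.8 × 0.3907 = 22.973 N and the normal force is N = m₁g cos 23° = 54.126 N.
Newton's second law for the block (up-slope positive): T − 22.973 = 6 a. For the hanging mass (downward positive): 8 × 9.8 − T = 8 a.
Adding the two equations eliminates T: 55.427 = 14 a, so a = 3.9591 m/s².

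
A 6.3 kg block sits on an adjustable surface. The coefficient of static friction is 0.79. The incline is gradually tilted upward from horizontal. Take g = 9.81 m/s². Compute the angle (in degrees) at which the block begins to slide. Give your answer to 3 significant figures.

38.3°

At the threshold of sliding, static friction is at its maximum μ_s N and exactly balances the weight component along the incline: mg sin θ = μ_s mg cos θ.
Hence tan θ = μ_s = 0.79, so θ = arctan(0.79) = 38.3087°.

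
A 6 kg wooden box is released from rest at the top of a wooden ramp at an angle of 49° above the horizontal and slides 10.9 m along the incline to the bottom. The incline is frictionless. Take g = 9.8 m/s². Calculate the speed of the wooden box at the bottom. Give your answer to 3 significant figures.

12.7 m/s

The weight component along the incline is mg sin 49° = 44.377 N and the normal force is N = mg cos 49° = 38.576 N.
With no friction, a = g sin 49° = 7.3962 m/s².
Starting from rest over a distance of 10.9 m, v² = 2aL = 2 × 7.3962 × 10.9 = 161.2372, so v = 12.6979 m/s.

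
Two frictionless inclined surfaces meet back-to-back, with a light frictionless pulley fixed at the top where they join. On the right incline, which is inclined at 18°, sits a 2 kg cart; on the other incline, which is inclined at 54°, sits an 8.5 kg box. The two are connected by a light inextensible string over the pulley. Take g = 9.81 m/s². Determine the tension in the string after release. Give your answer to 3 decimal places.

Resolve each weight along its own incline: the 2 kg mass has component 2 × 9.81 × sin 18° = 6.063 N down its slope, and the 8.5 kg mass has 8.5 × 9.81 × sin 54° = 67.460 N down its slope.
The 8.5 kg side's 67.460 N exceeds the other side's 6.063 N, so that mass slides down and the 2 kg mass slides up. Taking that direction as positive, Newton's second law for the whole system gives 67.460 − 6.063 = (2 + 8.5) a, so a = 61.397 / 10.5 = 5.8473 m/s².
For the 2 kg mass (up-slope positive): T − 6.063 = 2 × 5.8473, so T = 17.758 N.

17.758 N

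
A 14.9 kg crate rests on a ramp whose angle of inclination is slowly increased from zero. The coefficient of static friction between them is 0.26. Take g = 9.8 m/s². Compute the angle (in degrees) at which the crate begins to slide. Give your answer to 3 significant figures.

14.6°

At the threshold of sliding, static friction is at its maximum μ_s N and exactly balances the weight component along the incline: mg sin θ = μ_s mg cos θ.
Hence tan θ = μ_s = 0.26, so θ = arctan(0.26) = 14.5742°.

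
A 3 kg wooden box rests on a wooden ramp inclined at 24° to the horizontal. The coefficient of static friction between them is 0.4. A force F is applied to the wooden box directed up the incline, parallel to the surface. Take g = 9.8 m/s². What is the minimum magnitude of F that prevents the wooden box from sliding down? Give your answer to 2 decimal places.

1.21 N

The normal force is N = mg cos 24° = 26.858 N. With F at its minimum the wooden box is on the verge of sliding down, so static friction is at its maximum μ_s N = 0.4 × 26.858 = 10.743 N and acts up the slope.
Equilibrium along the incline: F + μ_s N = mg sin 24°, so F = 11.958 − 10.743 = 1.215 N.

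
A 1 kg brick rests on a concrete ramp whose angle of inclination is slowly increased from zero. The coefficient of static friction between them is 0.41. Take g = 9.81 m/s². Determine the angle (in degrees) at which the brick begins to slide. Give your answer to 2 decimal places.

22.29°

At the threshold of sliding, static friction is at its maximum μ_s N and exactly balances the weight component along the incline: mg sin θ = μ_s mg cos θ.
Hence tan θ = μ_s = 0.41, so θ = arctan(0.41) = 22.2936°.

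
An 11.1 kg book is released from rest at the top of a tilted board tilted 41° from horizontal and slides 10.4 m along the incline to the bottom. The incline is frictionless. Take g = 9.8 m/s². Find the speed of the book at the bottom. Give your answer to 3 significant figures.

11.6 m/s

The weight component along the incline is mg sin 41° = 71.366 N and the normal force is N = mg cos 41° = 82.097 N.
With no friction, a = g sin 41° = 6.4294 m/s².
Starting from rest over a distance of 10.4 m, v² = 2aL = 2 × 6.4294 × 10.4 = 133.7315, so v = 11.5642 m/s.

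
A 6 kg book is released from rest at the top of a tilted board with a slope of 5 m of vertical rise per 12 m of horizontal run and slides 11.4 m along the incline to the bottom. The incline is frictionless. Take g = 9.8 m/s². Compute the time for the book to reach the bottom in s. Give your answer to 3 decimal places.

2.459 s

The weight component along the incline is mg sin 22.62° = 22.615 N and the normal force is N = mg cos 22.62° = 54.277 N.
With no friction, a = g sin 22.62° = 3.7692 m/s².
Starting from rest, L = ½at², so t = √(2L/a) = √(2 × 11.4 / 3.7692) = 2.4595 s.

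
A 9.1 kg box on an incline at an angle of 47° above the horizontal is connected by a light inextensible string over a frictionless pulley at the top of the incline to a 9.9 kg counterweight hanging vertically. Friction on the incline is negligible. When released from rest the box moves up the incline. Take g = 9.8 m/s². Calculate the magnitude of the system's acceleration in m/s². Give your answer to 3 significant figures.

1.67 m/s²

For the box on the incline: the weight component along the slope is m₁g sin 47° = 9.1 × 9.8 × 0.7314 = 65.226 N and the normal force is N = m₁g cos 47° = 60.821 N.
Newton's second law for the box (up-slope positive): T − 65.226 = 9.1 a. For the hanging counterweight (downward positive): 9.9 × 9.8 − T = 9.9 a.
Adding the two equations eliminates T: 31.794 = 19 a, so a = 1.6734 m/s².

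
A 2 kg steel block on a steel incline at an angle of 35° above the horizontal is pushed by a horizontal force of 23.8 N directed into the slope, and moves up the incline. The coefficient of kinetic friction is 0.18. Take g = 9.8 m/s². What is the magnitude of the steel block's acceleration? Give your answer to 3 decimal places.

1.453 m/s²

The horizontal push has components F cos 35° = 23.8 × 0.8192 = 19.497 N up the incline and F sin 35° = 23.8 × 0.5736 = 13.652 N pressing into the surface.
The normal force is therefore N = mg cos 35° + F sin 35° = 16.056 + 13.652 = 29.708 N, and kinetic friction down the slope is μN = 0.18 × 29.708 = 5.347 N.
Along the incline: F cos 35° − mg sin 35° − μN = ma, so 19.497 − 11.243 − 5.347 = 2 a, giving a = 1.4535 m/s².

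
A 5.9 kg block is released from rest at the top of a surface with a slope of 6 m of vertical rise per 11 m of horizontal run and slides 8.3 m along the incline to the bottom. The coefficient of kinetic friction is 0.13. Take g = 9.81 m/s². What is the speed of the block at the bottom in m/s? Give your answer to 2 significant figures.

The weight component along the incline is mg sin 28.61° = 27.715 N and the normal force is N = mg cos 28.61° = 50.812 N.
Friction up the slope is f = μN = 0.13 × 50.812 = 6.606 N, so the net downslope force is 27.715 − 6.606 = 21.109 N and a = 21.109 / 5.9 = 3.5778 m/s².
Starting from rest over a distance of 8.3 m, v² = 2aL = 2 × 3.5778 × 8.3 = 59.3915, so v = 7.7066 m/s.

7.7 m/s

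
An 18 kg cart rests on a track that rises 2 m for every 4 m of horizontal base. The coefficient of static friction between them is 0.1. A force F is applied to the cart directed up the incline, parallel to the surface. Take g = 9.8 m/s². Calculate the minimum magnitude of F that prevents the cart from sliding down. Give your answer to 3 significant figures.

The normal force is N = mg cos 26.57° = 157.777 N. With F at its minimum the cart is on the verge of sliding down, so static friction is at its maximum μ_s N = 0.1 × 157.777 = 15.778 N and acts up the slope.
Equilibrium along the incline: F + μ_s N = mg sin 26.57°, so F = 78.888 − 15.778 = 63.110 N.

63.1 N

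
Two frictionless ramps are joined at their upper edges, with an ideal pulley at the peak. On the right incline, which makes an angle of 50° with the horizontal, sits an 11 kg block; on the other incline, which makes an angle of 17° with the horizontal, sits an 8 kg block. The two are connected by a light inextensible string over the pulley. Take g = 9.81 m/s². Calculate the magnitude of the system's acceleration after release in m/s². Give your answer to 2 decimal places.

Resolve each weight along its own incline: the 11 kg mass has component 11 × 9.81 × sin 50° = 82.664 N down its slope, and the 8 kg mass has 8 × 9.81 × sin 17° = 22.945 N down its slope.
The 11 kg side's 82.664 N exceeds the other side's 22.945 N, so that mass slides down and the 8 kg mass slides up. Taking that direction as positive, Newton's second law for the whole system gives 82.664 − 22.945 = (11 + 8) a, so a = 59.719 / 19 = 3.1431 m/s².

3.14 m/s²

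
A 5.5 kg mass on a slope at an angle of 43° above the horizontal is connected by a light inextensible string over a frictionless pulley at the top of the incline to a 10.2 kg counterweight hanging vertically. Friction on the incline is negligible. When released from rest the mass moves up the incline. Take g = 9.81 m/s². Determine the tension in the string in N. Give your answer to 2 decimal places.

58.96 N

For the mass on the incline: the weight component along the slope is m₁g sin 43° = 5.5 × 9.81 × 0.6820 = 36.797 N and the normal force is N = m₁g cos 43° = 39.460 N.
Newton's second law for the mass (up-slope positive): T − 36.797 = 5.5 a. For the hanging counterweight (downward positive): 10.2 × 9.81 − T = 10.2 a.
Adding the two equations eliminates T: 63.265 = 15.7 a, so a = 4.0296 m/s².
Then from the hanging counterweight's equation, T = 10.2 × (9.81 − 4.0296) = 58.960 N.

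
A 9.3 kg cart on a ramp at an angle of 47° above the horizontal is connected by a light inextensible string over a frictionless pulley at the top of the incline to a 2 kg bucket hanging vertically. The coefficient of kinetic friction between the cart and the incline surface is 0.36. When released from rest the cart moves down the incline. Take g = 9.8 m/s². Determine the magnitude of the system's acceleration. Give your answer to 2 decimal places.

2.18 m/s²

For the cart on the incline: the weight component along the slope is m₁g sin 47° = 9.3 × 9.8 × 0.7314 = 66.660 N and the normal force is N = m₁g cos 47° = 62.157 N.
Kinetic friction opposes the cart's motion down the incline: f = μN = 0.36 × 62.157 = 22.377 N acting up the slope.
Newton's second law for the cart (down-slope positive): 66.660 − 22.377 − T = 9.3 a. For the hanging bucket (upward positive): T − 2 × 9.8 = 2 a.
Adding the two equations eliminates T: 24.683 = 11.3 a, so a = 2.1843 m/s².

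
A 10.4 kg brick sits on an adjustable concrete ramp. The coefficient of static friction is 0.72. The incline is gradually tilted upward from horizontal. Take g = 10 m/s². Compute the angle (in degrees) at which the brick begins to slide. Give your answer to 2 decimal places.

At the threshold of sliding, static friction is at its maximum μ_s N and exactly balances the weight component along the incline: mg sin θ = μ_s mg cos θ.
Hence tan θ = μ_s = 0.72, so θ = arctan(0.72) = 35.7539°.

35.75°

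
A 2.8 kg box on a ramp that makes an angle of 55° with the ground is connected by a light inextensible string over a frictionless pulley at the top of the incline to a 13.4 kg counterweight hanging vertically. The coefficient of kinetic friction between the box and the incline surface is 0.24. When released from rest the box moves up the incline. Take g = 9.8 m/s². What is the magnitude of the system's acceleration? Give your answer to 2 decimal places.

6.49 m/s²

For the box on the incline: the weight component along the slope is m₁g sin 55° = 2.8 × 9.8 × 0.8192 = 22.479 N and the normal force is N = m₁g cos 55° = 15.739 N.
Kinetic friction opposes the box's motion up the incline: f = μN = 0.24 × 15.739 = 3.777 N acting down the slope.
Newton's second law for the box (up-slope positive): T − 22.479 − 3.777 = 2.8 a. For the hanging counterweight (downward positive): 13.4 × 9.8 − T = 13.4 a.
Adding the two equations eliminates T: 105.064 = 16.2 a, so a = 6.4854 m/s².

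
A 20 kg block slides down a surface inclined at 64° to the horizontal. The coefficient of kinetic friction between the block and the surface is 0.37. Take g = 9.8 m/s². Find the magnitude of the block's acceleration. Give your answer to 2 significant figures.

7.2 m/s²

Resolving the weight along the incline: the component pulling the block down the slope is mg sin 64° = 20 × 9.8 × 0.8988 = 176.165 N, and the normal force is N = mg cos 64° = 20 × 9.8 × 0.4384 = 85.926 N.
Kinetic friction acts up the slope with magnitude f = μN = 0.37 × 85.926 = 31.793 N.
Net force along the incline is 176.165 − 31.793 = 144.372 N, so a = 144.372 / 20 = 7.2186 m/s².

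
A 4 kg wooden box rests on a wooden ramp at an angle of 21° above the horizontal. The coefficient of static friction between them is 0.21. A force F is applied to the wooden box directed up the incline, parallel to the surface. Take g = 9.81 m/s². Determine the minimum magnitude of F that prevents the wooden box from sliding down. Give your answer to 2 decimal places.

6.37 N

The normal force is N = mg cos 21° = 36.634 N. With F at its minimum the wooden box is on the verge of sliding down, so static friction is at its maximum μ_s N = 0.21 × 36.634 = 7.693 N and acts up the slope.
Equilibrium along the incline: F + μ_s N = mg sin 21°, so F = 14.062 − 7.693 = 6.369 N.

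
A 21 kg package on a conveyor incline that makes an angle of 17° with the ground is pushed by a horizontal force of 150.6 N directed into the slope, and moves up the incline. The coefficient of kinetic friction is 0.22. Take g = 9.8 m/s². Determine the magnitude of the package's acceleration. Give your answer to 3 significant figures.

1.47 m/s²

The horizontal push has components F cos 17° = 150.6 × 0.9563 = 144.019 N up the incline and F sin 17° = 150.6 × 0.2924 = 44.035 N pressing into the surface.
The normal force is therefore N = mg cos 17° + F sin 17° = 196.807 + 44.035 = 240.842 N, and kinetic friction down the slope is μN = 0.22 × 240.842 = 52.985 N.
Along the incline: F cos 17° − mg sin 17° − μN = ma, so 144.019 − 60.176 − 52.985 = 21 a, giving a = 1.4694 m/s².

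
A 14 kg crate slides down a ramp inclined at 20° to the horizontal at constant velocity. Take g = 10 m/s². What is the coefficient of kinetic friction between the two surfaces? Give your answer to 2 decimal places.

At constant velocity the net force along the incline is zero: mg sin 20° = μ mg cos 20°.
So μ = tan 20° = 0.3420 / 0.9397 = 0.3639.

0.36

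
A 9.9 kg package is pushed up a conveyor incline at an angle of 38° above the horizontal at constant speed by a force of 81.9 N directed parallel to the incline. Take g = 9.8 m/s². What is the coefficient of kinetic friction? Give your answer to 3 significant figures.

0.290

At constant speed ΣF = 0 along the incline. The applied 81.9 N acts up the slope; the weight component mg sin 38° = 59.731 N and kinetic friction μN both act down the slope.
So 81.9 = 59.731 + μ × 76.453, giving μ = (81.9 − 59.731) / 76.453 = 0.2900.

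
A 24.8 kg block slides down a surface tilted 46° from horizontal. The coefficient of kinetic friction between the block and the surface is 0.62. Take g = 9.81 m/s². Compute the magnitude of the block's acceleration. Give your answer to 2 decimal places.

Resolving the weight along the incline: the component pulling the block down the slope is mg sin 46° = 24.8 × 9.81 × 0.7193 = 174.997 N, and the normal force is N = mg cos 46° = 24.8 × 9.81 × 0.6947 = 169.012 N.
Kinetic friction acts up the slope with magnitude f = μN = 0.62 × 169.012 = 104.787 N.
Net force along the incline is 174.997 − 104.787 = 70.210 N, so a = 70.210 / 24.8 = 2.8310 m/s².

2.83 m/s²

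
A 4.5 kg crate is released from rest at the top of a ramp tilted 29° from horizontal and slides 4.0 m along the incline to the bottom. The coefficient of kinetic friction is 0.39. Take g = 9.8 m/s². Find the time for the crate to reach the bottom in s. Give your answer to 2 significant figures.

The weight component along the incline is mg sin 29° = 21.380 N and the normal force is N = mg cos 29° = 38.571 N.
Friction up the slope is f = μN = 0.39 × 38.571 = 15.043 N, so the net downslope force is 21.380 − 15.043 = 6.337 N and a = 6.337 / 4.5 = 1.4082 m/s².
Starting from rest, L = ½at², so t = √(2L/a) = √(2 × 4.0 / 1.4082) = 2.3835 s.

2.4 s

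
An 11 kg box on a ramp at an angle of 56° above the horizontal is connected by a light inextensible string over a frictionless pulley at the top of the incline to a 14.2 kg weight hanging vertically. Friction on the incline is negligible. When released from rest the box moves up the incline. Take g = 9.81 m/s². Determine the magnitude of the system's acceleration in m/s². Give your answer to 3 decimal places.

1.978 m/s²

For the box on the incline: the weight component along the slope is m₁g sin 56° = 11 × 9.81 × 0.8290 = 89.457 N and the normal force is N = m₁g cos 56° = 60.343 N.
Newton's second law for the box (up-slope positive): T − 89.457 = 11 a. For the hanging weight (downward positive): 14.2 × 9.81 − T = 14.2 a.
Adding the two equations eliminates T: 49.845 = 25.2 a, so a = 1.9780 m/s².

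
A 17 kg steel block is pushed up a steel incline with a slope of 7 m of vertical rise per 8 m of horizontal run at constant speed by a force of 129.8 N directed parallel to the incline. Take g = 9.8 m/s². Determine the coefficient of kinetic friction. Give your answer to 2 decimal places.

0.16

At constant speed ΣF = 0 along the incline. The applied 129.8 N acts up the slope; the weight component mg sin 41.19° = 109.707 N and kinetic friction μN both act down the slope.
So 129.8 = 109.707 + μ × 125.379, giving μ = (129.8 − 109.707) / 125.379 = 0.1603.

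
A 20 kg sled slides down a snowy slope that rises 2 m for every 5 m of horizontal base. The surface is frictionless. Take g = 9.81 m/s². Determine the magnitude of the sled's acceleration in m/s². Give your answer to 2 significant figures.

Resolving the weight along the incline: the component pulling the sled down the slope is mg sin 21.80° = 20 × 9.81 × 0.3714 = 72.869 N, and the normal force is N = mg cos 21.80° = 20 × 9.81 × 0.9285 = 182.172 N.
With no friction the net force along the incline is 72.869 N, so a = g sin 21.80° = 72.869 / 20 = 3.6435 m/s².

3.6 m/s²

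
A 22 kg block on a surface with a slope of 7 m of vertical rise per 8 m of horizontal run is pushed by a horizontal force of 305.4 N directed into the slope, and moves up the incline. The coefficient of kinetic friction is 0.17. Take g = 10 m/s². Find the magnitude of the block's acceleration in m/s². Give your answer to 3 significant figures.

1.03 m/s²

The horizontal push has components F cos 41.19° = 305.4 × 0.7526 = 229.844 N up the incline and F sin 41.19° = 305.4 × 0.6585 = 201.106 N pressing into the surface.
The normal force is therefore N = mg cos 41.19° + F sin 41.19° = 165.572 + 201.106 = 366.678 N, and kinetic friction down the slope is μN = 0.17 × 366.678 = 62.335 N.
Along the incline: F cos 41.19° − mg sin 41.19° − μN = ma, so 229.844 − 144.870 − 62.335 = 22 a, giving a = 1.0290 m/s².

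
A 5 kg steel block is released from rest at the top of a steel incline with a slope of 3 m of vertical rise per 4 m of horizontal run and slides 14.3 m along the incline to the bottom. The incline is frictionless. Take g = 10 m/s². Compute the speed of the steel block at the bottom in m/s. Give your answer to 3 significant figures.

The weight component along the incline is mg sin 36.87° = 30.000 N and the normal force is N = mg cos 36.87° = 40.000 N.
With no friction, a = g sin 36.87° = 6.0000 m/s².
Starting from rest over a distance of 14.3 m, v² = 2aL = 2 × 6.0000 × 14.3 = 171.6000, so v = 13.0996 m/s.

13.1 m/s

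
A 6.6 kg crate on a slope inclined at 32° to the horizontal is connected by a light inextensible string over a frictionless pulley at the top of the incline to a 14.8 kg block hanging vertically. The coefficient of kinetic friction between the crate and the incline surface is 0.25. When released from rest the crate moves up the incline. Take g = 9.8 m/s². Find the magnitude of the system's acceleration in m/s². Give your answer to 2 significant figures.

For the crate on the incline: the weight component along the slope is m₁g sin 32° = 6.6 × 9.8 × 0.5299 = 34.274 N and the normal force is N = m₁g cos 32° = 54.852 N.
Kinetic friction opposes the crate's motion up the incline: f = μN = 0.25 × 54.852 = 13.713 N acting down the slope.
Newton's second law for the crate (up-slope positive): T − 34.274 − 13.713 = 6.6 a. For the hanging block (downward positive): 14.8 × 9.8 − T = 14.8 a.
Adding the two equations eliminates T: 97.053 = 21.4 a, so a = 4.5352 m/s².

4.5 m/s²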